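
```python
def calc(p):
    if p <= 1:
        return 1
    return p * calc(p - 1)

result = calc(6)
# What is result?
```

calc(6) = 6 * 5 * 4 * 3 * 2 * 1 = 720

Answer: 720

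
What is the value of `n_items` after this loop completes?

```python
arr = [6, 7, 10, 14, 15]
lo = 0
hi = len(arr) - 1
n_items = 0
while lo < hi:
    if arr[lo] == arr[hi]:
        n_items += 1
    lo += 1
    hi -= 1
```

Count matching pairs from ends
`n_items` takes the values: 0

Answer: 0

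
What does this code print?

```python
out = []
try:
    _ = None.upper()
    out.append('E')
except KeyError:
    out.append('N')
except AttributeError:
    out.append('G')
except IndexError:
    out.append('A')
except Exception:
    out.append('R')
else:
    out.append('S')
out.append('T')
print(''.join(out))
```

Execution trace: 'G' (except AttributeError) → 'T' (after the try/except). Output: GT

Answer: GT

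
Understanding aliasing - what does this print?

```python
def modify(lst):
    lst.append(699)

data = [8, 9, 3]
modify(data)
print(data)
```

Key concept: function modifies passed list.
Step by step:
`data = [8, 9, 3]` → data = [8, 9, 3]
`modify(data)` → data = [8, 9, 3, 699]
`print(data)` → prints [8, 9, 3, 699]

Answer: [8, 9, 3, 699]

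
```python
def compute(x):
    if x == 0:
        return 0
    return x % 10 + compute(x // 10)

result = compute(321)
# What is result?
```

Sum of digits of 321: 1 + 2 + 3 = 6

Answer: 6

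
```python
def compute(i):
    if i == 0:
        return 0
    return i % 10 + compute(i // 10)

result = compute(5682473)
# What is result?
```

Sum of digits of 5682473: 3 + 7 + 4 + 2 + 8 + 6 + 5 = 35

Answer: 35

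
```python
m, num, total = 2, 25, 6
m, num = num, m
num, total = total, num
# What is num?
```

Trace:
`m, num, total = 2, 25, 6` → m = 2; num = 25; total = 6
`m, num = num, m` → m = 25; num = 2
`num, total = total, num` → num = 6; total = 2
So num = 6

Answer: 6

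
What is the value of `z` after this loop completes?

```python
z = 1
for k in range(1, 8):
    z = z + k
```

Start at 1, add 1 through 7
`z` takes the values: 1 → 2 → 4 → 7 → 11 → 16 → 22 → 29

Answer: 29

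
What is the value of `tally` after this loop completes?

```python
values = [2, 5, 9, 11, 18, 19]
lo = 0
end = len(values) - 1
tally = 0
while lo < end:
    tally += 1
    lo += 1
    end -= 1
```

Iterations until pointers meet (list length 6)
`tally` takes the values: 0 → 1 → 2 → 3

Answer: 3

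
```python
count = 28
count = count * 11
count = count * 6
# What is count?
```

Trace:
`count = 28` → count = 28
`count = count * 11` → count = 308
`count = count * 6` → count = 1848
So count = 1848

Answer: 1848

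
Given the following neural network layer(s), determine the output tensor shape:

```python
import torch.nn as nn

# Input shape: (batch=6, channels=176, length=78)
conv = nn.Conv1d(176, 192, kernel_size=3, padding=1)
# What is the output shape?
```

Input: (6, 176, 78) -> Output: (6, 192, 78)

Answer: (6, 192, 78)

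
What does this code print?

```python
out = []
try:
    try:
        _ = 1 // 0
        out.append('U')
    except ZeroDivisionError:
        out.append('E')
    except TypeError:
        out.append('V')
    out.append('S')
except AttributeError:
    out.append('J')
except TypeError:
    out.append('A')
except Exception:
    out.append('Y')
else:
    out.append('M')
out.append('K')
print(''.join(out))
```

Execution trace: 'E' (inner except ZeroDivisionError) → 'S' (try body, no exception) → 'M' (else) → 'K' (after the try/except). Output: ESMK

Answer: ESMK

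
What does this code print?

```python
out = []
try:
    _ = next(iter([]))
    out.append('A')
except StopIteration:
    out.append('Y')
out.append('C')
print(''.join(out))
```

Execution trace: 'Y' (except StopIteration) → 'C' (after the try/except). Output: YC

Answer: YC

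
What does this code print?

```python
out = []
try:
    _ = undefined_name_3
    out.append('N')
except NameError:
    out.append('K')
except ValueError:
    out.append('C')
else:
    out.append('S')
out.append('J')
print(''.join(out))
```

Execution trace: 'K' (except NameError) → 'J' (after the try/except). Output: KJ

Answer: KJ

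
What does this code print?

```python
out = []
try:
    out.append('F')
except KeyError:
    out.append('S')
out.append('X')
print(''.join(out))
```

Execution trace: 'F' (try body, no exception) → 'X' (after the try/except). Output: FX

Answer: FX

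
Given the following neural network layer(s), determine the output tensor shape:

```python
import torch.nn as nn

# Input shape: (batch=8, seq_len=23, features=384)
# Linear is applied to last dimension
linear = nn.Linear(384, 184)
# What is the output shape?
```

Input: (8, 23, 384) -> Output: (8, 23, 184)

Answer: (8, 23, 184)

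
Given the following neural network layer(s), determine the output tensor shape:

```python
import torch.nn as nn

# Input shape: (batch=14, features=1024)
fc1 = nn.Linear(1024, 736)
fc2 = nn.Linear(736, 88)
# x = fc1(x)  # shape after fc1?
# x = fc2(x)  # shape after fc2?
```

Input: (14, 1024) -> after fc1: (14, 736) -> Output: (14, 88)

Answer: (14, 88)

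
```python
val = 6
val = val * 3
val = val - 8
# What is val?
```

Trace:
`val = 6` → val = 6
`val = val * 3` → val = 18
`val = val - 8` → val = 10
So val = 10

Answer: 10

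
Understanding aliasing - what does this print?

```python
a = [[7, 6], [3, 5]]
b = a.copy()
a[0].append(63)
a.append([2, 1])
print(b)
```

Key concept: shallow copy with nested lists.
Step by step:
`a = [[7, 6], [3, 5]]` → a = [[7, 6], [3, 5]]
`b = a.copy()` → b = [[7, 6], [3, 5]]
`a[0].append(63)` → a = [[7, 6, 63], [3, 5]]; b = [[7, 6, 63], [3, 5]]
`a.append([2, 1])` → a = [[7, 6, 63], [3, 5], [2, 1]]
`print(b)` → prints [[7, 6, 63], [3, 5]]

Answer: [[7, 6, 63], [3, 5]]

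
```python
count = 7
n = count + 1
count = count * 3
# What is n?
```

Trace:
`count = 7` → count = 7
`n = count + 1` → n = 8
`count = count * 3` → count = 21
So n = 8

Answer: 8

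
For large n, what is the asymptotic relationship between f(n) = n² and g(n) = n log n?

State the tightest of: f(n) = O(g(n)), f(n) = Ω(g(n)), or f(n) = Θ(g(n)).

n² vs n log n: f(n) = Ω(g(n)) but not O(g(n)) — n² grows strictly faster than n log n.

Answer: f(n) = Ω(g(n)) but not O(g(n)) — n² grows strictly faster than n log n.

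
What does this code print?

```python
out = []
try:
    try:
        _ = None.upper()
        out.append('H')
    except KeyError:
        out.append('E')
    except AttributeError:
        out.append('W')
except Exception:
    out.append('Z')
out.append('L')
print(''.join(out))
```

Execution trace: 'W' (inner except AttributeError) → 'L' (after the try/except). Output: WL

Answer: WL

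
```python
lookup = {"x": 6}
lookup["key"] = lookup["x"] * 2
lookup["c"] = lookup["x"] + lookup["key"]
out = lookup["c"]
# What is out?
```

Trace:
`lookup = {"x": 6}` → lookup = {'x': 6}
`lookup["key"] = lookup["x"] * 2` → lookup = {'x': 6, 'key': 12}
`lookup["c"] = lookup["x"] + lookup["key"]` → lookup = {'x': 6, 'key': 12, 'c': 18}
`out = lookup["c"]` → out = 18
So out = 18

Answer: 18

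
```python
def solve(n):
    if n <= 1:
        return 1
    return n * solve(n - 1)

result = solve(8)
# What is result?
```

solve(8) = 8 * 7 * 6 * 5 * 4 * 3 * 2 * 1 = 40320

Answer: 40320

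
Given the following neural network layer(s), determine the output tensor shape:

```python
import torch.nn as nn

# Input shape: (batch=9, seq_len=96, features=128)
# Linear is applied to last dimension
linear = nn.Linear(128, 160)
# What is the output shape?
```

Input: (9, 96, 128) -> Output: (9, 96, 160)

Answer: (9, 96, 160)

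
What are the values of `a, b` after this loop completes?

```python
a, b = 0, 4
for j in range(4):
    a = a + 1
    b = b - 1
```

a goes 0→4, b goes 4→0
`a, b` takes the values: (0, 4) → (1, 4) → (1, 3) → (2, 3) → (2, 2) → (3, 2) → (3, 1) → (4, 1) → (4, 0)

Answer: 4, 0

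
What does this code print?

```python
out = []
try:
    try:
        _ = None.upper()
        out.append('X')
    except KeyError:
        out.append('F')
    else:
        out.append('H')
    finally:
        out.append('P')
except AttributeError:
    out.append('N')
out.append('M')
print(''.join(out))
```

Execution trace: 'P' (finally) → 'N' (outer except AttributeError) → 'M' (after the try/except). Output: PNM

Answer: PNM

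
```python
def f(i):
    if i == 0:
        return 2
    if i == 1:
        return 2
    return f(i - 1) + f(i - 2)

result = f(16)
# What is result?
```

Build up from base cases: f(0)=2, f(1)=2, f(2)=4, f(3)=6, f(4)=10, f(5)=16, f(6)=26, ..., f(16)=3194

Answer: 3194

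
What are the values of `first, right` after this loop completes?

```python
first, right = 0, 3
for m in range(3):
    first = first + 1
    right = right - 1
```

first goes 0→3, right goes 3→0
`first, right` takes the values: (0, 3) → (1, 3) → (1, 2) → (2, 2) → (2, 1) → (3, 1) → (3, 0)

Answer: 3, 0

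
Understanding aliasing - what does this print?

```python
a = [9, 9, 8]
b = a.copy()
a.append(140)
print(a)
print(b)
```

Key concept: list.copy() creates independent copy.
Step by step:
`a = [9, 9, 8]` → a = [9, 9, 8]
`b = a.copy()` → b = [9, 9, 8]
`a.append(140)` → a = [9, 9, 8, 140]
`print(a)` → prints [9, 9, 8, 140]
`print(b)` → prints [9, 9, 8]

Answer:
[9, 9, 8, 140]
[9, 9, 8]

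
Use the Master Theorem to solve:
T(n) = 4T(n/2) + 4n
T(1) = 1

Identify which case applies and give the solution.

a=4, b=2, f(n)=4n. log_2(4) = 2. Since c=1 < 2, Case 1 applies: T(n) = Θ(n^log_b(a)) = O(n^2).

Answer: O(n^2) - Case 1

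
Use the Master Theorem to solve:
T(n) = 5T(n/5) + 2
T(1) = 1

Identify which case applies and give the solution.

a=5, b=5, f(n)=2. log_5(5) = 1. Since c=0 < 1, Case 1 applies: T(n) = Θ(n^log_b(a)) = O(n).

Answer: O(n) - Case 1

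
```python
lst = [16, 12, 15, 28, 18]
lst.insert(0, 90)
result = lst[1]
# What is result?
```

Trace:
`lst = [16, 12, 15, 28, 18]` → lst = [16, 12, 15, 28, 18]
`lst.insert(0, 90)` → lst = [90, 16, 12, 15, 28, 18]
`result = lst[1]` → result = 16
So result = 16

Answer: 16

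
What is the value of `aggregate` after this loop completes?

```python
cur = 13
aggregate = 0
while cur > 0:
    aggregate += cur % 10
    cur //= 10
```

Sum digits of 13
`aggregate` takes the values: 0 → 3 → 4

Answer: 4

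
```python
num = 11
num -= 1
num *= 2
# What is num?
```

Trace:
`num = 11` → num = 11
`num -= 1` → num = 10
`num *= 2` → num = 20
So num = 20

Answer: 20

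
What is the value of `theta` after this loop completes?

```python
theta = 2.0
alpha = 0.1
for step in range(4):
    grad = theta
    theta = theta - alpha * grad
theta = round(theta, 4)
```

Gradient descent: w = 2.0 * (1 - 0.1)^4
`theta` takes the values: 2.0 → 1.8 → 1.62 → 1.458 → 1.3122

Answer: 1.3122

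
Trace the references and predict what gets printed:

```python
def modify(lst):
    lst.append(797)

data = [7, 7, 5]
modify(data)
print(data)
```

Key concept: function modifies passed list.
Step by step:
`data = [7, 7, 5]` → data = [7, 7, 5]
`modify(data)` → data = [7, 7, 5, 797]
`print(data)` → prints [7, 7, 5, 797]

Answer: [7, 7, 5, 797]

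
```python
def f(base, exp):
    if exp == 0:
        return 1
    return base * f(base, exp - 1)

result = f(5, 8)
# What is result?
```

f(5, 8) = 5 * 5 * 5 * 5 * 5 * 5 * 5 * 5 = 390625

Answer: 390625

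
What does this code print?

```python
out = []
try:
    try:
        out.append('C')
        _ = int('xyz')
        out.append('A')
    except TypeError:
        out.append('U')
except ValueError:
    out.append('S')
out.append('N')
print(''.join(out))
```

Execution trace: 'C' (try body) → 'S' (outer except ValueError) → 'N' (after the try/except). Output: CSN

Answer: CSN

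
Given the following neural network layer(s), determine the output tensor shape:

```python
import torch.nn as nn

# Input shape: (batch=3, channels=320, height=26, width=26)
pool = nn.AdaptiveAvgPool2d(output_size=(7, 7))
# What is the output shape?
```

Input: (3, 320, 26, 26) -> Output: (3, 320, 7, 7)

Answer: (3, 320, 7, 7)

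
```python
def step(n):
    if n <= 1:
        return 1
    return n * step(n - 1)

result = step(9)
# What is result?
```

step(9) = 9 * 8 * 7 * 6 * 5 * 4 * 3 * 2 * 1 = 362880

Answer: 362880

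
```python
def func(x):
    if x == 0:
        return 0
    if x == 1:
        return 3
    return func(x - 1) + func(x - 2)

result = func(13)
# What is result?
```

Build up from base cases: func(0)=0, func(1)=3, func(2)=3, func(3)=6, func(4)=9, func(5)=15, func(6)=24, ..., func(13)=699

Answer: 699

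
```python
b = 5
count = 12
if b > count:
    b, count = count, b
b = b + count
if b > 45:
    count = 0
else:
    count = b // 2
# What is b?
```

Trace:
`b = 5` → b = 5
`count = 12` → count = 12
`if b > count: ...` → b > count is False → no variable changes
`b = b + count` → b = 17
`if b > 45: ...` → b > 45 is False, take else branch → count = 8
So b = 17

Answer: 17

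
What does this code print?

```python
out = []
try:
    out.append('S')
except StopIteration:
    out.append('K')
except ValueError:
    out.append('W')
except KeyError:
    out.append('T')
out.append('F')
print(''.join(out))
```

Execution trace: 'S' (try body, no exception) → 'F' (after the try/except). Output: SF

Answer: SF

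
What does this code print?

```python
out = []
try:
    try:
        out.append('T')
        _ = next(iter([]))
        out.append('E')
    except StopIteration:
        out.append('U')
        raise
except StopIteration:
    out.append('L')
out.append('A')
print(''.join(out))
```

Execution trace: 'T' (inner try body) → 'U' (inner except StopIteration) → 'L' (outer except StopIteration) → 'A' (after the try/except). Output: TULA

Answer: TULA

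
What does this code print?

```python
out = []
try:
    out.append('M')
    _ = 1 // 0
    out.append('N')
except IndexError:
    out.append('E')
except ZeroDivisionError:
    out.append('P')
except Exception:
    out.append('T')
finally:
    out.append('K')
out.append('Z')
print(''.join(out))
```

Execution trace: 'M' (try body) → 'P' (except ZeroDivisionError) → 'K' (finally) → 'Z' (after the try/except). Output: MPKZ

Answer: MPKZ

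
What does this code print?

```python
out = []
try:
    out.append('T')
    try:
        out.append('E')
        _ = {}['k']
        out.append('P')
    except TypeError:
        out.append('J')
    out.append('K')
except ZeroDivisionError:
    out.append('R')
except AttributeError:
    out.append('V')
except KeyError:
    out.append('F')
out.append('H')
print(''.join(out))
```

Execution trace: 'T' (try body) → 'E' (inner try body) → 'F' (except KeyError) → 'H' (after the try/except). Output: TEFH

Answer: TEFH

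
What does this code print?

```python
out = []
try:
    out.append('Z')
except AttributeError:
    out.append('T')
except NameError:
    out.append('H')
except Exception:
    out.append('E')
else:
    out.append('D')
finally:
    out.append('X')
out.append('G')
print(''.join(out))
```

Execution trace: 'Z' (try body, no exception) → 'D' (else) → 'X' (finally) → 'G' (after the try/except). Output: ZDXG

Answer: ZDXG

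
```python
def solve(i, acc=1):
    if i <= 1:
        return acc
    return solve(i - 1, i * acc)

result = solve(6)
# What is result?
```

Accumulator trace (n, acc): (6, 1) -> (5, 6) -> (4, 30) -> (3, 120) -> (2, 360) -> (1, 720) -> return 720

Answer: 720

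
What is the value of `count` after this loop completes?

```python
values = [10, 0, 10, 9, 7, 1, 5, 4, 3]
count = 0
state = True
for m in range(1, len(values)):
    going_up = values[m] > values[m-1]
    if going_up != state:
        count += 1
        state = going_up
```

Count direction changes in [10, 0, 10, 9, 7, 1, 5, 4, 3]
`count` takes the values: 0 → 1 → 2 → 3 → 4 → 5

Answer: 5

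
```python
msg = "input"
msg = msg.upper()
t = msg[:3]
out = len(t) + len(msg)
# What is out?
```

Trace:
`msg = "input"` → msg = 'input'
`msg = msg.upper()` → msg = 'INPUT'
`t = msg[:3]` → t = 'INP'
`out = len(t) + len(msg)` → out = 8
So out = 8

Answer: 8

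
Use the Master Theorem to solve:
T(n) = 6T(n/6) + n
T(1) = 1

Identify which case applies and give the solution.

a=6, b=6, f(n)=n. log_6(6) = 1. Since c=1 = 1, Case 2 applies: T(n) = Θ(n^log_b(a) · log n) = O(n log n).

Answer: O(n log n) - Case 2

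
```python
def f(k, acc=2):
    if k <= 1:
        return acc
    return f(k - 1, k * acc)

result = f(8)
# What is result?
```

Accumulator trace (n, acc): (8, 2) -> (7, 16) -> (6, 112) -> (5, 672) -> (4, 3360) -> (3, 13440) -> (2, 40320) -> (1, 80640) -> return 80640

Answer: 80640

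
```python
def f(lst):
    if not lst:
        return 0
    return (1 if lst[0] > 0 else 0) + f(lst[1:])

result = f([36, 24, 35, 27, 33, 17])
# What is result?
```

Count of positive elements in [36, 24, 35, 27, 33, 17] = 6

Answer: 6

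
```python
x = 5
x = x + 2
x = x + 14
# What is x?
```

Trace:
`x = 5` → x = 5
`x = x + 2` → x = 7
`x = x + 14` → x = 21
So x = 21

Answer: 21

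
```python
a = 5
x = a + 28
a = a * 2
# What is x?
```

Trace:
`a = 5` → a = 5
`x = a + 28` → x = 33
`a = a * 2` → a = 10
So x = 33

Answer: 33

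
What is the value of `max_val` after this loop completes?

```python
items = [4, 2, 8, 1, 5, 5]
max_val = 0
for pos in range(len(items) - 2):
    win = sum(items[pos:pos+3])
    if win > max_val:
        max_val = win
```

Max sum of 3-element window in [4, 2, 8, 1, 5, 5]
`max_val` takes the values: 0 → 14

Answer: 14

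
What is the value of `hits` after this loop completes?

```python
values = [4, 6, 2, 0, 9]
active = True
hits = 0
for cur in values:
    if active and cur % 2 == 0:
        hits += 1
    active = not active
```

Count even values at even positions
`hits` takes the values: 0 → 1 → 2

Answer: 2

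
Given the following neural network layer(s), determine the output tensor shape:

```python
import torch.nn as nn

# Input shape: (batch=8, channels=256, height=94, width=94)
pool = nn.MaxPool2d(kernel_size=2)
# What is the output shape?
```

Input: (8, 256, 94, 94) -> Output: (8, 256, 47, 47)

Answer: (8, 256, 47, 47)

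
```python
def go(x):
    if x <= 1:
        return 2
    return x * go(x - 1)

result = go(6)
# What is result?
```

go(6) = 6 * 5 * 4 * 3 * 2 * 2 = 1440

Answer: 1440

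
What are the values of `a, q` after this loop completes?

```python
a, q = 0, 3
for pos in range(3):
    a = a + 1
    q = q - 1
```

a goes 0→3, q goes 3→0
`a, q` takes the values: (0, 3) → (1, 3) → (1, 2) → (2, 2) → (2, 1) → (3, 1) → (3, 0)

Answer: 3, 0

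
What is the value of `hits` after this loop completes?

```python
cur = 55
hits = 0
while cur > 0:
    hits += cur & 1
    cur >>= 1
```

Count set bits in 55 (binary: 0b110111)
`hits` takes the values: 0 → 1 → 2 → 3 → 4 → 5

Answer: 5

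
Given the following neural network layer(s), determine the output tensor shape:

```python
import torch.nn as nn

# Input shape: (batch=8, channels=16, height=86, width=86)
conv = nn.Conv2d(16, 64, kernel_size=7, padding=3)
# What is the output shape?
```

Input: (8, 16, 86, 86) -> Output: (8, 64, 86, 86)

Answer: (8, 64, 86, 86)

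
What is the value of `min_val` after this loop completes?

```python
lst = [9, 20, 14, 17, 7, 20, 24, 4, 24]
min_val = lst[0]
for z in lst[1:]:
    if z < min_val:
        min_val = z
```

Minimum of [9, 20, 14, 17, 7, 20, 24, 4, 24]
`min_val` takes the values: 9 → 7 → 4

Answer: 4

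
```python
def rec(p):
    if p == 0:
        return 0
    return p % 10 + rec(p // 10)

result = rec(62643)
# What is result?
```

Sum of digits of 62643: 3 + 4 + 6 + 2 + 6 = 21

Answer: 21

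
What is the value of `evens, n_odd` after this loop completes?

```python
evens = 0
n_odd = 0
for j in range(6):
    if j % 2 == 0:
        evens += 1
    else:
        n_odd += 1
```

Count evens and odds in range(6)
`evens, n_odd` takes the values: (0, 0) → (1, 0) → (1, 1) → (2, 1) → (2, 2) → (3, 2) → (3, 3)

Answer: 3, 3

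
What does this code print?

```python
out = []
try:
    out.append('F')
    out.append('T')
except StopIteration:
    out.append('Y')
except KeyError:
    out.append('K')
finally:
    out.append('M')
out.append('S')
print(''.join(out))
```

Execution trace: 'F' (try body) → 'T' (try body, no exception) → 'M' (finally) → 'S' (after the try/except). Output: FTMS

Answer: FTMS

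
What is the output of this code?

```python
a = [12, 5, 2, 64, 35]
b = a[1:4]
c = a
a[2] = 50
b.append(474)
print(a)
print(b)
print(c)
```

Key concept: slice vs alias.
Step by step:
`a = [12, 5, 2, 64, 35]` → a = [12, 5, 2, 64, 35]
`b = a[1:4]` → b = [5, 2, 64]
`c = a` → c = [12, 5, 2, 64, 35] (same object as a)
`a[2] = 50` → a = [12, 5, 50, 64, 35] (same object as c); c = [12, 5, 50, 64, 35] (same object as a)
`b.append(474)` → b = [5, 2, 64, 474]
`print(a)` → prints [12, 5, 50, 64, 35]
`print(b)` → prints [5, 2, 64, 474]
`print(c)` → prints [12, 5, 50, 64, 35]

Answer:
[12, 5, 50, 64, 35]
[5, 2, 64, 474]
[12, 5, 50, 64, 35]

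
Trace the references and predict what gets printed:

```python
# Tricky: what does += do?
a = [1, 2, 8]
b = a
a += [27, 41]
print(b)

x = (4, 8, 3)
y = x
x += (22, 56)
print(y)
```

Key concept: += behavior differs for mutable vs immutable.
Step by step:
`a = [1, 2, 8]` → a = [1, 2, 8]
`b = a` → b = [1, 2, 8] (same object as a)
`a += [27, 41]` → a = [1, 2, 8, 27, 41] (same object as b); b = [1, 2, 8, 27, 41] (same object as a)
`print(b)` → prints [1, 2, 8, 27, 41]
`x = (4, 8, 3)` → x = (4, 8, 3)
`y = x` → y = (4, 8, 3)
`x += (22, 56)` → x = (4, 8, 3, 22, 56)
`print(y)` → prints (4, 8, 3)

Answer:
[1, 2, 8, 27, 41]
(4, 8, 3)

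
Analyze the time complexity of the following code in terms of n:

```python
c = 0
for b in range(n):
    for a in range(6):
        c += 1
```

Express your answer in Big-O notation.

Each loop level contributes: n × 1. Multiplying the contributions gives O(n).

Answer: O(n)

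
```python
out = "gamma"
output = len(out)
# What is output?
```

Trace:
`out = "gamma"` → out = 'gamma'
`output = len(out)` → output = 5
So output = 5

Answer: 5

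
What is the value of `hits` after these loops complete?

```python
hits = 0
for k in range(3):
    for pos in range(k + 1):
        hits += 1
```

Triangle: 1 + 2 + ... + 3
`hits` takes the values: 0 → 1 → 2 → 3 → 4 → 5 → 6

Answer: 6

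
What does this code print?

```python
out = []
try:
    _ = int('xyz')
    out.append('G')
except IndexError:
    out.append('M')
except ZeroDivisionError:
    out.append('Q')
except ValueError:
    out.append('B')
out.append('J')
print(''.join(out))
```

Execution trace: 'B' (except ValueError) → 'J' (after the try/except). Output: BJ

Answer: BJ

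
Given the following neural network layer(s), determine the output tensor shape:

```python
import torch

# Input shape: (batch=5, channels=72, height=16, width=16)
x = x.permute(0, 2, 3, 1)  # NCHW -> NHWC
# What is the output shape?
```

Input: (5, 72, 16, 16) -> Output: (5, 16, 16, 72)

Answer: (5, 16, 16, 72)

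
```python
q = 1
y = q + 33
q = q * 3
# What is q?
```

Trace:
`q = 1` → q = 1
`y = q + 33` → y = 34
`q = q * 3` → q = 3
So q = 3

Answer: 3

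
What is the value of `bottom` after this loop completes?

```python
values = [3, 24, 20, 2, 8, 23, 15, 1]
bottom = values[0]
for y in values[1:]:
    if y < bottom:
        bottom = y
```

Minimum of [3, 24, 20, 2, 8, 23, 15, 1]
`bottom` takes the values: 3 → 2 → 1

Answer: 1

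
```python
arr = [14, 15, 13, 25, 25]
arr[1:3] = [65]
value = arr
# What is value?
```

Trace:
`arr = [14, 15, 13, 25, 25]` → arr = [14, 15, 13, 25, 25]
`arr[1:3] = [65]` → arr = [14, 65, 25, 25]
`value = arr` → value = [14, 65, 25, 25]
So value = [14, 65, 25, 25]

Answer: [14, 65, 25, 25]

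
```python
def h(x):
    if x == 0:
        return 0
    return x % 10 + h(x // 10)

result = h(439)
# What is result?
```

Sum of digits of 439: 9 + 3 + 4 = 16

Answer: 16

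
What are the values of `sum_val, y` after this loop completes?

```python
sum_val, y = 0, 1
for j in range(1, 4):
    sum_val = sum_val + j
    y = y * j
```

Sum and factorial of 1 to 3
`sum_val, y` takes the values: (0, 1) → (1, 1) → (3, 1) → (3, 2) → (6, 2) → (6, 6)

Answer: 6, 6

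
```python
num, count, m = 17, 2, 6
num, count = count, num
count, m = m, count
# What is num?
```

Trace:
`num, count, m = 17, 2, 6` → num = 17; count = 2; m = 6
`num, count = count, num` → num = 2; count = 17
`count, m = m, count` → count = 6; m = 17
So num = 2

Answer: 2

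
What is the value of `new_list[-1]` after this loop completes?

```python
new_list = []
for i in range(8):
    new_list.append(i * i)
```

Last element of squares 0 to 7
`new_list` takes the values: [] → [0] → [0, 1] → [0, 1, 4] → [0, 1, 4, 9] → [0, 1, 4, 9, 16] → [0, 1, 4, 9, 16, 25] → [0, 1, 4, 9, 16, 25, 36] → [0, 1, 4, 9, 16, 25, 36, 49]
So `new_list[-1]` = 49

Answer: 49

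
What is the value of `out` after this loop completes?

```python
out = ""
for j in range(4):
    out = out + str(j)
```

Concatenate digits 0 to 3
`out` takes the values: "" → "0" → "01" → "012" → "0123"

Answer: "0123"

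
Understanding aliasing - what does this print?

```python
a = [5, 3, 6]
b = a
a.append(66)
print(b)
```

Key concept: basic list aliasing.
Step by step:
`a = [5, 3, 6]` → a = [5, 3, 6]
`b = a` → b = [5, 3, 6] (same object as a)
`a.append(66)` → a = [5, 3, 6, 66] (same object as b); b = [5, 3, 6, 66] (same object as a)
`print(b)` → prints [5, 3, 6, 66]

Answer: [5, 3, 6, 66]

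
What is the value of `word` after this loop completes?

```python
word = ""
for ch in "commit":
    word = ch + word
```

Reverse 'commit'
`word` takes the values: "" → "c" → "oc" → "moc" → "mmoc" → "immoc" → "timmoc"

Answer: "timmoc"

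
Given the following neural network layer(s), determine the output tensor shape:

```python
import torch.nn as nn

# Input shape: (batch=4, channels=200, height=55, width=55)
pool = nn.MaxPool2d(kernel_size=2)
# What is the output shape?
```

Input: (4, 200, 55, 55) -> Output: (4, 200, 27, 27)

Answer: (4, 200, 27, 27)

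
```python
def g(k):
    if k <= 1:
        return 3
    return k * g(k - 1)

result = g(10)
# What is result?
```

g(10) = 10 * 9 * 8 * 7 * 6 * 5 * 4 * 3 * 2 * 3 = 10886400

Answer: 10886400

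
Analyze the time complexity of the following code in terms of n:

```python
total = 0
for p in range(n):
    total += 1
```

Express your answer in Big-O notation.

Each loop level contributes: n. Multiplying the contributions gives O(n).

Answer: O(n)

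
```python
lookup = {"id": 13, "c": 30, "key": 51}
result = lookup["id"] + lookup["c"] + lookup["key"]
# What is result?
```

Trace:
`lookup = {"id": 13, "c": 30, "key": 51}` → lookup = {'id': 13, 'c': 30, 'key': 51}
`result = lookup["id"] + lookup["c"] + lookup["key"]` → result = 94
So result = 94

Answer: 94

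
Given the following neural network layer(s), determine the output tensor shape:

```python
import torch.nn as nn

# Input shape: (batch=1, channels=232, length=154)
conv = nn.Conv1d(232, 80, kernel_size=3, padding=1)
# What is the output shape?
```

Input: (1, 232, 154) -> Output: (1, 80, 154)

Answer: (1, 80, 154)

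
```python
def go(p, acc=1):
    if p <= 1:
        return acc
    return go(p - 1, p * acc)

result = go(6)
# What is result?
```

Accumulator trace (n, acc): (6, 1) -> (5, 6) -> (4, 30) -> (3, 120) -> (2, 360) -> (1, 720) -> return 720

Answer: 720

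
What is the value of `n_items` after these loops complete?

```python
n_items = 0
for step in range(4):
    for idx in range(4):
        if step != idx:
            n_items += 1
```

4² - 4 (exclude diagonal)
`n_items` takes the values: 0 → 1 → 2 → 3 → 4 → 5 → 6 → 7 → 8 → 9 → 10 → 11 → 12

Answer: 12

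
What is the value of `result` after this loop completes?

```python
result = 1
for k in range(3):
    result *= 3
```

3^3 = 27
`result` takes the values: 1 → 3 → 9 → 27

Answer: 27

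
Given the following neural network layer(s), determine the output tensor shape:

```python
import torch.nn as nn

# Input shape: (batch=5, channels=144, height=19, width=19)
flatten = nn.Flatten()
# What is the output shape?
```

Input: (5, 144, 19, 19) -> Output: (5, 51984)

Answer: (5, 51984)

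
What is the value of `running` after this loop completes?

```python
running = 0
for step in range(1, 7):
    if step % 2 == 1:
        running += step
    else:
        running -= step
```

Add odd, subtract even
`running` takes the values: 0 → 1 → -1 → 2 → -2 → 3 → -3

Answer: -3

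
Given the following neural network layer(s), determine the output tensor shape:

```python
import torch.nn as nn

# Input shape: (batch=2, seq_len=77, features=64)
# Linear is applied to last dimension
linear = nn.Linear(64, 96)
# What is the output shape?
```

Input: (2, 77, 64) -> Output: (2, 77, 96)

Answer: (2, 77, 96)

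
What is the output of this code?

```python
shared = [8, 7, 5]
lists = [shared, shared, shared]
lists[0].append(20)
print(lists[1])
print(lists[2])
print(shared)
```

Key concept: list of same reference.
Step by step:
`shared = [8, 7, 5]` → shared = [8, 7, 5]
`lists = [shared, shared, shared]` → lists = [[8, 7, 5], [8, 7, 5], [8, 7, 5]]
`lists[0].append(20)` → shared = [8, 7, 5, 20]; lists = [[8, 7, 5, 20], [8, 7, 5, 20], [8, 7, 5, 20]]
`print(lists[1])` → prints [8, 7, 5, 20]
`print(lists[2])` → prints [8, 7, 5, 20]
`print(shared)` → prints [8, 7, 5, 20]

Answer:
[8, 7, 5, 20]
[8, 7, 5, 20]
[8, 7, 5, 20]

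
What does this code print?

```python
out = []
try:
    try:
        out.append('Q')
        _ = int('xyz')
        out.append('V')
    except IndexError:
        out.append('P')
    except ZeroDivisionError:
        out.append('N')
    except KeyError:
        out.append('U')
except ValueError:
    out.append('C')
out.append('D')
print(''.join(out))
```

Execution trace: 'Q' (try body) → 'C' (outer except ValueError) → 'D' (after the try/except). Output: QCD

Answer: QCD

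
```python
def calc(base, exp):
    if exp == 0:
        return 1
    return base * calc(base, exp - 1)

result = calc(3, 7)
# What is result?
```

calc(3, 7) = 3 * 3 * 3 * 3 * 3 * 3 * 3 = 2187

Answer: 2187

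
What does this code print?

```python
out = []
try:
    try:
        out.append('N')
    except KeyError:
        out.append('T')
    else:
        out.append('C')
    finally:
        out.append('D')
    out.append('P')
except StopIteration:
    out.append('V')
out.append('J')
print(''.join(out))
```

Execution trace: 'N' (inner try body, no exception) → 'C' (inner else) → 'D' (inner finally) → 'P' (try body, no exception) → 'J' (after the try/except). Output: NCDPJ

Answer: NCDPJ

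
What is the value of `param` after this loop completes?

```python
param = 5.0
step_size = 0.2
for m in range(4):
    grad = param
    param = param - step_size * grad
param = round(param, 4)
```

Gradient descent: w = 5.0 * (1 - 0.2)^4
`param` takes the values: 5.0 → 4.0 → 3.2 → 2.56 → 2.048

Answer: 2.048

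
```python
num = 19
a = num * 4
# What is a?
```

Trace:
`num = 19` → num = 19
`a = num * 4` → a = 76
So a = 76

Answer: 76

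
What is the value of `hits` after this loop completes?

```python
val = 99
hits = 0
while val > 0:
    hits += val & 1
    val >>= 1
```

Count set bits in 99 (binary: 0b1100011)
`hits` takes the values: 0 → 1 → 2 → 3 → 4

Answer: 4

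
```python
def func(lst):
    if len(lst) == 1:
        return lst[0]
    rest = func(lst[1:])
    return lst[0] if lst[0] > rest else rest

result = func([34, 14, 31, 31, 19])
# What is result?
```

Recursive max over [34, 14, 31, 31, 19] = 34

Answer: 34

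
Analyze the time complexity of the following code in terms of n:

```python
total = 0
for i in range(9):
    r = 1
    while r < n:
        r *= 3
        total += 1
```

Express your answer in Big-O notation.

Each loop level contributes: 1 × log n. Multiplying the contributions gives O(log n).

Answer: O(log n)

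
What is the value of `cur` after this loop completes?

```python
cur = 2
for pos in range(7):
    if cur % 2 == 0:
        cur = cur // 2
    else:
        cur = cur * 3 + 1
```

Collatz-style transformation from 2
`cur` takes the values: 2 → 1 → 4 → 2 → 1 → 4 → 2 → 1

Answer: 1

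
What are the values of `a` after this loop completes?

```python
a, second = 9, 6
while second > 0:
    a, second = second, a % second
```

GCD of 9 and 6
`a` takes the values: 9 → 6 → 3

Answer: 3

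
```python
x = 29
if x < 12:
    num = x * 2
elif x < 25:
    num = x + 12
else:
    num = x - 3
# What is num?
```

Trace:
`x = 29` → x = 29
`if x < 12: ...` → x < 12 is False, x < 25 is False, take else branch → num = 26
So num = 26

Answer: 26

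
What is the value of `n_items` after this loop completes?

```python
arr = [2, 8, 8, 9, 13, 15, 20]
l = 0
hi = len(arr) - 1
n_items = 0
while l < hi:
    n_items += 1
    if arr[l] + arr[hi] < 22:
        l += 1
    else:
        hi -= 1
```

Steps to find pair summing to 22
`n_items` takes the values: 0 → 1 → 2 → 3 → 4 → 5 → 6

Answer: 6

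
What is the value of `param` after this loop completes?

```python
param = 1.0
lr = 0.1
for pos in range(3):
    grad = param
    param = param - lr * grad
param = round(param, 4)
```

Gradient descent: w = 1.0 * (1 - 0.1)^3
`param` takes the values: 1.0 → 0.9 → 0.81 → 0.729

Answer: 0.729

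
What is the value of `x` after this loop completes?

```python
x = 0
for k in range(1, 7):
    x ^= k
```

XOR of 1 to 6
`x` takes the values: 0 → 1 → 3 → 0 → 4 → 1 → 7

Answer: 7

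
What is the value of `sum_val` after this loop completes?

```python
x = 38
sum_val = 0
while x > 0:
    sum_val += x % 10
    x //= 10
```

Sum digits of 38
`sum_val` takes the values: 0 → 8 → 11

Answer: 11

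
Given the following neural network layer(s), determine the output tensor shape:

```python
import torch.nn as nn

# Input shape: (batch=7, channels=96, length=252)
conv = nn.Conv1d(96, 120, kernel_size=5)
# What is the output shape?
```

Input: (7, 96, 252) -> Output: (7, 120, 248)

Answer: (7, 120, 248)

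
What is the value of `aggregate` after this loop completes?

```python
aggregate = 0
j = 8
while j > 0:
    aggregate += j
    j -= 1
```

Sum 8 down to 1
`aggregate` takes the values: 0 → 8 → 15 → 21 → 26 → 30 → 33 → 35 → 36

Answer: 36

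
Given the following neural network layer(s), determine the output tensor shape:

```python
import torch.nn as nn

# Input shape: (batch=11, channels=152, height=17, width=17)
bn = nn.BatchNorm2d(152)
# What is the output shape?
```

Input: (11, 152, 17, 17) -> Output: (11, 152, 17, 17)

Answer: (11, 152, 17, 17)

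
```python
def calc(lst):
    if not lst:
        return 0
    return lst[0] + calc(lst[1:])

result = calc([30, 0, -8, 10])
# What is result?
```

30 + 0 + (-8) + 10 + 0 = 32

Answer: 32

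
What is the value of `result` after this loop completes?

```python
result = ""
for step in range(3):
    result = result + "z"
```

Repeat 'z' 3 times
`result` takes the values: "" → "z" → "zz" → "zzz"

Answer: "zzz"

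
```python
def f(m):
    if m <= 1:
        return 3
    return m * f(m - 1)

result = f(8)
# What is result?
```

f(8) = 8 * 7 * 6 * 5 * 4 * 3 * 2 * 3 = 120960

Answer: 120960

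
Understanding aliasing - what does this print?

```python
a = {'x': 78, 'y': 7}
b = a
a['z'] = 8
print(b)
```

Key concept: dict aliasing.
Step by step:
`a = {'x': 78, 'y': 7}` → a = {'x': 78, 'y': 7}
`b = a` → b = {'x': 78, 'y': 7} (same object as a)
`a['z'] = 8` → a = {'x': 78, 'y': 7, 'z': 8} (same object as b); b = {'x': 78, 'y': 7, 'z': 8} (same object as a)
`print(b)` → prints {'x': 78, 'y': 7, 'z': 8}

Answer: {'x': 78, 'y': 7, 'z': 8}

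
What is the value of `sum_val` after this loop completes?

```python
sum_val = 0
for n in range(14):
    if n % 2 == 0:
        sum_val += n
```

Sum of even numbers 0 to 13
`sum_val` takes the values: 0 → 2 → 6 → 12 → 20 → 30 → 42

Answer: 42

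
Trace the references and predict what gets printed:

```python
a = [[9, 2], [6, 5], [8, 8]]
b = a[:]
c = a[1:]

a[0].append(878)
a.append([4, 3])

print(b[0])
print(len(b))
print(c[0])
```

Key concept: slice with nested mutation.
Step by step:
`a = [[9, 2], [6, 5], [8, 8]]` → a = [[9, 2], [6, 5], [8, 8]]
`b = a[:]` → b = [[9, 2], [6, 5], [8, 8]]
`c = a[1:]` → c = [[6, 5], [8, 8]]
`a[0].append(878)` → a = [[9, 2, 878], [6, 5], [8, 8]]; b = [[9, 2, 878], [6, 5], [8, 8]]
`a.append([4, 3])` → a = [[9, 2, 878], [6, 5], [8, 8], [4, 3]]
`print(b[0])` → prints [9, 2, 878]
`print(len(b))` → prints 3
`print(c[0])` → prints [6, 5]

Answer:
[9, 2, 878]
3
[6, 5]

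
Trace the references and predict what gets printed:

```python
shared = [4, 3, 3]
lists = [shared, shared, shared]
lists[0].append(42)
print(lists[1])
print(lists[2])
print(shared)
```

Key concept: list of same reference.
Step by step:
`shared = [4, 3, 3]` → shared = [4, 3, 3]
`lists = [shared, shared, shared]` → lists = [[4, 3, 3], [4, 3, 3], [4, 3, 3]]
`lists[0].append(42)` → shared = [4, 3, 3, 42]; lists = [[4, 3, 3, 42], [4, 3, 3, 42], [4, 3, 3, 42]]
`print(lists[1])` → prints [4, 3, 3, 42]
`print(lists[2])` → prints [4, 3, 3, 42]
`print(shared)` → prints [4, 3, 3, 42]

Answer:
[4, 3, 3, 42]
[4, 3, 3, 42]
[4, 3, 3, 42]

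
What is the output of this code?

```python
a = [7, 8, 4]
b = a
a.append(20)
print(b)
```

Key concept: basic list aliasing.
Step by step:
`a = [7, 8, 4]` → a = [7, 8, 4]
`b = a` → b = [7, 8, 4] (same object as a)
`a.append(20)` → a = [7, 8, 4, 20] (same object as b); b = [7, 8, 4, 20] (same object as a)
`print(b)` → prints [7, 8, 4, 20]

Answer: [7, 8, 4, 20]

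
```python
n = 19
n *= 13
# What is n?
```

Trace:
`n = 19` → n = 19
`n *= 13` → n = 247
So n = 247

Answer: 247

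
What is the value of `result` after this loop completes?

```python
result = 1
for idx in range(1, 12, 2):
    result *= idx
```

Product of 1, 3, 5, ... up to 11
`result` takes the values: 1 → 3 → 15 → 105 → 945 → 10395

Answer: 10395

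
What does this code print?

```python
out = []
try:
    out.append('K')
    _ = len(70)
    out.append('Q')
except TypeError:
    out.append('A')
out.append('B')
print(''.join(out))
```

Execution trace: 'K' (try body) → 'A' (except TypeError) → 'B' (after the try/except). Output: KAB

Answer: KAB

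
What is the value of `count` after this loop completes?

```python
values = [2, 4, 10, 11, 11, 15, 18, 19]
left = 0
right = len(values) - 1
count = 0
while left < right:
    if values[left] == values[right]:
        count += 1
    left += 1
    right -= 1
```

Count matching pairs from ends
`count` takes the values: 0 → 1

Answer: 1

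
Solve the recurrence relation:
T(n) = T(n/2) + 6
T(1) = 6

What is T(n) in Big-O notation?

Each step divides n by 2 and adds 6. After log_2(n) steps we reach T(1)=6. So T(n) = 6·log_2(n) + 6 = O(log n).

Answer: O(log n)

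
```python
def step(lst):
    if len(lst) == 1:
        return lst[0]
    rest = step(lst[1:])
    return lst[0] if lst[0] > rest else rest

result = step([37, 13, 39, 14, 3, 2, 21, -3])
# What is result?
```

Recursive max over [37, 13, 39, 14, 3, 2, 21, -3] = 39

Answer: 39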